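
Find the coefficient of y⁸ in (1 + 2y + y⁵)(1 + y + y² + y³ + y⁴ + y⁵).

(1 + 2y + y⁵) has coefficients 1,2,0,0,0,1 for degrees 0…5.
(1 + y + y² + y³ + y⁴ + y⁵) has coefficients 1,1,1,1,1,1,0,0,0 for degrees 0…8.
[y⁸] = 1·0 + 2·0 + 1·1 = 1.

1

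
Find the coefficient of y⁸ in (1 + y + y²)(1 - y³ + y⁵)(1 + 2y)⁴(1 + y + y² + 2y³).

(1 + y + y²) has coefficients 1,1,1 for degrees 0…2.
(1 - y³ + y⁵) has coefficients 1,0,0,-1,0,1,0,0,0 for degrees 0…8.
Multiplying by (1 + 2y)⁴ gives running coefficients 1,8,24,31,8,-23,-24,8,32 for degrees 0…8.
Finally multiplying by (1 + y + y² + 2y³), the product of all factors after the first has coefficients 1,9,33,65,79,64,23,-23,-30 for degrees 0…8.
[y⁸] = 1·(-30) + 1·(-23) + 1·23 = -30.

-30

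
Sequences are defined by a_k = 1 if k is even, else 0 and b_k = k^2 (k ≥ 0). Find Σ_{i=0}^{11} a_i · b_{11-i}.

286

Write out a_i and b_{11-i} for i = 0,…,11 and sum the products.
Σ = 1·121 + 0·100 + 1·81 + 0·64 + 1·49 + 0·36 + 1·25 + 0·16 + 1·9 + 0·4 + 1·1 + 0·0 = 286.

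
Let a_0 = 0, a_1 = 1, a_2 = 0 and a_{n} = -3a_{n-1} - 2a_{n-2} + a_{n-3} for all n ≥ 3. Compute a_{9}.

-152

The ordinary generating function has denominator 1 + 3q + 2q^2 - q^3.
Iterating the recurrence: a_0,…,a_{9} = 0, 1, 0, -2, 7, -17, 35, -64, 105, -152.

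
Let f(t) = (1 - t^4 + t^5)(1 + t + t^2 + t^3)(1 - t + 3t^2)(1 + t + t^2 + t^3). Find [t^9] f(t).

-3

(1 - t^4 + t^5) has coefficients 1,0,0,0,-1,1 for degrees 0…5.
(1 + t + t^2 + t^3) has coefficients 1,1,1,1,0,0,0,0,0,0 for degrees 0…9.
Multiplying by (1 - t + 3t^2) gives running coefficients 1,0,3,3,2,3,0,0,0,0 for degrees 0…9.
Finally multiplying by (1 + t + t^2 + t^3), the product of all factors after the first has coefficients 1,1,4,7,8,11,8,5,3,0 for degrees 0…9.
[t^9] = 1·0 − 1·11 + 1·8 = -3.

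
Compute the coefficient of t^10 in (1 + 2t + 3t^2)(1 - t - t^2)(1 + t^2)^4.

(1 + 2t + 3t^2) has coefficients 1,2,3 for degrees 0…2.
(1 - t - t^2) has coefficients 1,-1,-1,0,0,0,0,0,0,0,0 for degrees 0…10.
Finally multiplying by (1 + t^2)^4, the product of all factors after the first has coefficients 1,-1,3,-4,2,-6,-2,-4,-3,-1,-1 for degrees 0…10.
[t^10] = 1·(-1) + 2·(-1) + 3·(-3) = -12.

-12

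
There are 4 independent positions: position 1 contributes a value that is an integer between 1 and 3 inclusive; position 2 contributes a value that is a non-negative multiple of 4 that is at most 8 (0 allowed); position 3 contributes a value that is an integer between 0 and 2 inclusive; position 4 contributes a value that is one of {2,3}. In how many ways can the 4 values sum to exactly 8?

The generating function for the choices is (z + z^2 + z^3)·(1 + z^4 + z^8)·(1 + z + z^2)·(z^2 + z^3); the count is [z^8].
(z + z^2 + z^3) has coefficients 0,1,1,1 for degrees 0…3.
(1 + z^4 + z^8) has coefficients 1,0,0,0,1,0,0,0,1 for degrees 0…8.
Multiplying by (1 + z + z^2) gives running coefficients 1,1,1,0,1,1,1,0,1 for degrees 0…8.
Finally multiplying by (z^2 + z^3), the product of all factors after the first has coefficients 0,0,1,2,2,1,1,2,2 for degrees 0…8.
[z^8] = 1·2 + 1·1 + 1·1 = 4.

4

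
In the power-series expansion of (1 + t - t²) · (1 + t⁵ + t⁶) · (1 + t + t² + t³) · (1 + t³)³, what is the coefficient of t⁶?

9

(1 + t - t²) has coefficients 1,1,-1 for degrees 0…2.
(1 + t⁵ + t⁶) has coefficients 1,0,0,0,0,1,1 for degrees 0…6.
Multiplying by (1 + t + t² + t³) gives running coefficients 1,1,1,1,0,1,2 for degrees 0…6.
Finally multiplying by (1 + t³)³, the product of all factors after the first has coefficients 1,1,1,4,3,4,8 for degrees 0…6.
[t⁶] = 1·8 + 1·4 − 1·3 = 9.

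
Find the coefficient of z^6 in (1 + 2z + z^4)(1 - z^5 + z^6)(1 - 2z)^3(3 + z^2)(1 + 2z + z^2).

-19

(1 + 2z + z^4) has coefficients 1,2,0,0,1 for degrees 0…4.
(1 - z^5 + z^6) has coefficients 1,0,0,0,0,-1,1 for degrees 0…6.
Multiplying by (1 - 2z)^3 gives running coefficients 1,-6,12,-8,0,-1,7 for degrees 0…6.
Multiplying by (3 + z^2) gives running coefficients 3,-18,37,-30,12,-11,21 for degrees 0…6.
Finally multiplying by (1 + 2z + z^2), the product of all factors after the first has coefficients 3,-12,4,26,-11,-17,11 for degrees 0…6.
[z^6] = 1·11 + 2·(-17) + 1·4 = -19.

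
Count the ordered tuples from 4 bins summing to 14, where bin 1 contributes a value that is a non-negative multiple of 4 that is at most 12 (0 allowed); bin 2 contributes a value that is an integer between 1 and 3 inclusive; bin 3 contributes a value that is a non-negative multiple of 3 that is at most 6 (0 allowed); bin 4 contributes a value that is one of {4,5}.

The generating function for the choices is (1 + x^4 + x^8 + x^12)·(x + x^2 + x^3)·(1 + x^3 + x^6)·(x^4 + x^5); the count is [x^14].
(1 + x^4 + x^8 + x^12) has coefficients 1,0,0,0,1,0,0,0,1,0,0,0,1 for degrees 0…12.
(x + x^2 + x^3) has coefficients 0,1,1,1,0,0,0,0,0,0,0,0,0,0,0 for degrees 0…14.
Multiplying by (1 + x^3 + x^6) gives running coefficients 0,1,1,1,1,1,1,1,1,1,0,0,0,0,0 for degrees 0…14.
Finally multiplying by (x^4 + x^5), the product of all factors after the first has coefficients 0,0,0,0,0,1,2,2,2,2,2,2,2,2,1 for degrees 0…14.
[x^14] = 1·1 + 1·2 + 1·2 + 1·0 = 5.

5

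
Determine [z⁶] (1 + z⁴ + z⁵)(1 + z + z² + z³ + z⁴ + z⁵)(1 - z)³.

-2

(1 + z⁴ + z⁵) has coefficients 1,0,0,0,1,1 for degrees 0…5.
(1 + z + z² + z³ + z⁴ + z⁵) has coefficients 1,1,1,1,1,1,0 for degrees 0…6.
Finally multiplying by (1 - z)³, the product of all factors after the first has coefficients 1,-2,1,0,0,0,-1 for degrees 0…6.
[z⁶] = 1·(-1) + 1·1 + 1·(-2) = -2.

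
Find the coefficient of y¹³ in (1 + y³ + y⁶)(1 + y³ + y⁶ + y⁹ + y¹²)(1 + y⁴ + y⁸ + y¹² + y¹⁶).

3

(1 + y³ + y⁶) has coefficients 1,0,0,1,0,0,1 for degrees 0…6.
(1 + y³ + y⁶ + y⁹ + y¹²) has coefficients 1,0,0,1,0,0,1,0,0,1,0,0,1,0 for degrees 0…13.
Finally multiplying by (1 + y⁴ + y⁸ + y¹² + y¹⁶), the product of all factors after the first has coefficients 1,0,0,1,1,0,1,1,1,1,1,1,2,1 for degrees 0…13.
[y¹³] = 1·1 + 1·1 + 1·1 = 3.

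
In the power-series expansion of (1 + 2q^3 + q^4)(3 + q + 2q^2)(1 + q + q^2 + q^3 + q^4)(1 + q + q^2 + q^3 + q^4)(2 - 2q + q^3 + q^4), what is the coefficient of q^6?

70

(1 + 2q^3 + q^4) has coefficients 1,0,0,2,1 for degrees 0…4.
(3 + q + 2q^2) has coefficients 3,1,2,0,0,0,0 for degrees 0…6.
Multiplying by (1 + q + q^2 + q^3 + q^4) gives running coefficients 3,4,6,6,6,3,2 for degrees 0…6.
Multiplying by (1 + q + q^2 + q^3 + q^4) gives running coefficients 3,7,13,19,25,25,23 for degrees 0…6.
Finally multiplying by (2 - 2q + q^3 + q^4), the product of all factors after the first has coefficients 6,8,12,15,22,20,28 for degrees 0…6.
[q^6] = 1·28 + 2·15 + 1·12 = 70.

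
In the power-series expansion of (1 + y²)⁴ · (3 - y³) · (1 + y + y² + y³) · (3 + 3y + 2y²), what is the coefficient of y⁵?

(1 + y²)⁴ has coefficients 1,0,4,0,6,0 for degrees 0…5.
(3 - y³) has coefficients 3,0,0,-1,0,0 for degrees 0…5.
Multiplying by (1 + y + y² + y³) gives running coefficients 3,3,3,2,-1,-1 for degrees 0…5.
Finally multiplying by (3 + 3y + 2y²), the product of all factors after the first has coefficients 9,18,24,21,9,-2 for degrees 0…5.
[y⁵] = 1·(-2) + 4·21 + 6·18 = 190.

190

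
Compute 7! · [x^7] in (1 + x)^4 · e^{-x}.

-225

The EGF product rule gives c_7 = Σ_{k_1+k_2=7} C(7; k_1,k_2) · ∏ g_i(k_i), where (1+x)^4 gives the falling factorial (4)_k; e^{-x} gives (-1)^k.
g_1(k) for k = 0…7: 1, 4, 12, 24, 24, 0, 0, 0.
g_2(k) for k = 0…7: 1, -1, 1, -1, 1, -1, 1, -1.
c_7 = Σ_k C(7,k)·g_1(k)·g_2(7−k) = 1·1·(-1) + 7·4·1 + 21·12·(-1) + 35·24·1 + 35·24·(-1) = −1 + 28 − 252 + 840 − 840 = -225.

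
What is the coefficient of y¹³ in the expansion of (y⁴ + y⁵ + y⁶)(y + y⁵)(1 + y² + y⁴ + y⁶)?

3

(y⁴ + y⁵ + y⁶) has coefficients 0,0,0,0,1,1,1 for degrees 0…6.
(y + y⁵) has coefficients 0,1,0,0,0,1,0,0,0,0,0,0,0,0 for degrees 0…13.
Finally multiplying by (1 + y² + y⁴ + y⁶), the product of all factors after the first has coefficients 0,1,0,1,0,2,0,2,0,1,0,1,0,0 for degrees 0…13.
[y¹³] = 1·1 + 1·0 + 1·2 = 3.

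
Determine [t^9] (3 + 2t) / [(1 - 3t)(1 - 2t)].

Partial fractions give a closed form: a_n = (11)·3^n + (-8)·2^n.
At n = 9: a_9 = 212417.

212417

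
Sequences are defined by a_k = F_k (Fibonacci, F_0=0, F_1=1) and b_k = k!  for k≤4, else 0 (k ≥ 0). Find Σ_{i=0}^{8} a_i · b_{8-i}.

This is [x^8] in the product of the two ordinary generating functions.
Σ = 0·0 + 1·0 + 1·0 + 2·0 + 3·24 + 5·6 + 8·2 + 13·1 + 21·1 = 152.

152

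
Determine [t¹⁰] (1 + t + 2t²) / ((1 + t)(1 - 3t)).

The denominator gives the recurrence a_n = 2a_(n−1) + 3a_(n−2) for n ≥ 3; the numerator fixes a_0 = 1, a_1 = 3, a_2 = 11.
Iterating: 1, 3, 11, 31, 95, 283, 851, 2551, 7655, 22963, 68891, so a_10 = 68891.

68891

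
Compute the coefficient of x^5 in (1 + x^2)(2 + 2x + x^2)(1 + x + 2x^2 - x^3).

(1 + x^2) has coefficients 1,0,1 for degrees 0…2.
(2 + 2x + x^2) has coefficients 2,2,1,0,0,0 for degrees 0…5.
Finally multiplying by (1 + x + 2x^2 - x^3), the product of all factors after the first has coefficients 2,4,7,3,0,-1 for degrees 0…5.
[x^5] = 1·(-1) + 1·3 = 2.

2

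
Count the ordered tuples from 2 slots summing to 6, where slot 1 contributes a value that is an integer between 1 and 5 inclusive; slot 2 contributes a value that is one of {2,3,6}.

The generating function for the choices is (x + x^2 + x^3 + x^4 + x^5)·(x^2 + x^3 + x^6); the count is [x^6].
(x + x^2 + x^3 + x^4 + x^5) has coefficients 0,1,1,1,1,1 for degrees 0…5.
(x^2 + x^3 + x^6) has coefficients 0,0,1,1,0,0,1 for degrees 0…6.
[x^6] = 1·0 + 1·0 + 1·1 + 1·1 + 1·0 = 2.

2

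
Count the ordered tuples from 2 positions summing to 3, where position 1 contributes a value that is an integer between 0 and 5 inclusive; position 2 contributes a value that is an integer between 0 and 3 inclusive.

4

The generating function for the choices is (1 + z + z² + z³ + z⁴ + z⁵)·(1 + z + z² + z³); the count is [z³].
(1 + z + z² + z³ + z⁴ + z⁵) has coefficients 1,1,1,1 for degrees 0…3.
(1 + z + z² + z³) has coefficients 1,1,1,1 for degrees 0…3.
[z³] = 1·1 + 1·1 + 1·1 + 1·1 = 4.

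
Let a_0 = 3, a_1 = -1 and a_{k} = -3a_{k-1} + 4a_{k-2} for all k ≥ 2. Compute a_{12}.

The ordinary generating function has denominator 1 + 3t - 4t^2.
Iterating the recurrence: a_0,…,a_{12} = 3, -1, 15, -49, 207, -817, 3279, -13105, 52431, -209713, 838863, -3355441, 13421775.

13421775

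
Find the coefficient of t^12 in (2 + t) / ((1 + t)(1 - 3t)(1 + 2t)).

Partial fractions give a closed form: a_n = (-1/4)·(-1)^n + (21/20)·3^n + (6/5)·(-2)^n.
At n = 12: a_12 = 562928.

562928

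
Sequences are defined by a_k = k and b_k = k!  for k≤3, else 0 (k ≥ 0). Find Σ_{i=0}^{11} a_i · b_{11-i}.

The convolution is the t^11 coefficient of A(t)B(t).
Σ = 0·0 + 1·0 + 2·0 + 3·0 + 4·0 + 5·0 + 6·0 + 7·0 + 8·6 + 9·2 + 10·1 + 11·1 = 87.

87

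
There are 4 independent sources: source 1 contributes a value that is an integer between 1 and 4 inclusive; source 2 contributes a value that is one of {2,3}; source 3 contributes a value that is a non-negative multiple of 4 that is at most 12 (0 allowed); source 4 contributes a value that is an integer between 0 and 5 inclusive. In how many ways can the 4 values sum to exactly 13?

The generating function for the choices is (q + q^2 + q^3 + q^4)·(q^2 + q^3)·(1 + q^4 + q^8 + q^12)·(1 + q + q^2 + q^3 + q^4 + q^5); the count is [q^13].
(q + q^2 + q^3 + q^4) has coefficients 0,1,1,1,1 for degrees 0…4.
(q^2 + q^3) has coefficients 0,0,1,1,0,0,0,0,0,0,0,0,0,0 for degrees 0…13.
Multiplying by (1 + q^4 + q^8 + q^12) gives running coefficients 0,0,1,1,0,0,1,1,0,0,1,1,0,0 for degrees 0…13.
Finally multiplying by (1 + q + q^2 + q^3 + q^4 + q^5), the product of all factors after the first has coefficients 0,0,1,2,2,2,3,4,3,2,3,4,3,2 for degrees 0…13.
[q^13] = 1·3 + 1·4 + 1·3 + 1·2 = 12.

12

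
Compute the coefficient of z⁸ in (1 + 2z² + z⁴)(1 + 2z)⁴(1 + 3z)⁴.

16465

(1 + 2z² + z⁴) has coefficients 1,0,2,0,1 for degrees 0…4.
(1 + 2z)⁴ has coefficients 1,8,24,32,16,0,0,0,0 for degrees 0…8.
Finally multiplying by (1 + 3z)⁴, the product of all factors after the first has coefficients 1,20,174,860,2641,5160,6264,4320,1296 for degrees 0…8.
[z⁸] = 1·1296 + 2·6264 + 1·2641 = 16465.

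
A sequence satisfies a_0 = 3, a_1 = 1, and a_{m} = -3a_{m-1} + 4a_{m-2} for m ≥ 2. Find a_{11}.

The ordinary generating function has denominator 1 + 3q - 4q^2.
Iterating the recurrence: a_0,…,a_{11} = 3, 1, 9, -23, 105, -407, 1641, -6551, 26217, -104855, 419433, -1677719.

-1677719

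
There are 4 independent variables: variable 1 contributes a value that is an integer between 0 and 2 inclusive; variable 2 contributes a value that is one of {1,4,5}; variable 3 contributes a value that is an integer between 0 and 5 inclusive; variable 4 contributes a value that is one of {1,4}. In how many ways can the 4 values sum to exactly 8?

The generating function for the choices is (1 + q + q²)·(q + q⁴ + q⁵)·(1 + q + q² + q³ + q⁴ + q⁵)·(q + q⁴); the count is [q⁸].
(1 + q + q²) has coefficients 1,1,1 for degrees 0…2.
(q + q⁴ + q⁵) has coefficients 0,1,0,0,1,1,0,0,0 for degrees 0…8.
Multiplying by (1 + q + q² + q³ + q⁴ + q⁵) gives running coefficients 0,1,1,1,2,3,3,2,2 for degrees 0…8.
Finally multiplying by (q + q⁴), the product of all factors after the first has coefficients 0,0,1,1,1,3,4,4,4 for degrees 0…8.
[q⁸] = 1·4 + 1·4 + 1·4 = 12.

12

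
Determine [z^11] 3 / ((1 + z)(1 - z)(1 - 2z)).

8190

Partial fractions give a closed form: a_n = (1/2)·(-1)^n + (-3/2)·1^n + (4)·2^n.
At n = 11: a_11 = 8190.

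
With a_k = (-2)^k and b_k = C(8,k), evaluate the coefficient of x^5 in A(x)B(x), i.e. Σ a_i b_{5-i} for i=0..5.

This is [x^5] in the product of the two ordinary generating functions.
Σ = 1·56 − 2·70 + 4·56 − 8·28 + 16·8 − 32·1 = 12.

12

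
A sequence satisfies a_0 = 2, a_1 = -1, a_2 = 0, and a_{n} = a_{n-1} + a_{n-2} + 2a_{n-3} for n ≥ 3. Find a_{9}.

75

The ordinary generating function has denominator 1 - x - x^2 - 2x^3.
Iterating the recurrence: a_0,…,a_{9} = 2, -1, 0, 3, 1, 4, 11, 17, 36, 75.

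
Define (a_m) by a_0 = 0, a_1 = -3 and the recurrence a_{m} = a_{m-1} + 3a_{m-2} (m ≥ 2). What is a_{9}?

-1524

The ordinary generating function has denominator 1 - z - 3z^2.
Iterating the recurrence: a_0,…,a_{9} = 0, -3, -3, -12, -21, -57, -120, -291, -651, -1524.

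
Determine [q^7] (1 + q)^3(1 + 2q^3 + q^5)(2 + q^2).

(1 + q)^3 has coefficients 1,3,3,1 for degrees 0…3.
(1 + 2q^3 + q^5) has coefficients 1,0,0,2,0,1,0,0 for degrees 0…7.
Finally multiplying by (2 + q^2), the product of all factors after the first has coefficients 2,0,1,4,0,4,0,1 for degrees 0…7.
[q^7] = 1·1 + 3·0 + 3·4 + 1·0 = 13.

13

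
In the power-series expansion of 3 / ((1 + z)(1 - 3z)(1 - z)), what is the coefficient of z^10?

199290

Partial fractions give a closed form: a_n = (3/8)·(-1)^n + (27/8)·3^n + (-3/4)·1^n.
At n = 10: a_10 = 199290.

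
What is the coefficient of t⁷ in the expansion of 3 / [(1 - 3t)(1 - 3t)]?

52488

The denominator gives the recurrence a_n = 6a_(n−1) − 9a_(n−2) for n ≥ 2; the numerator fixes a_0 = 3, a_1 = 18.
Iterating: 3, 18, 81, 324, 1215, 4374, 15309, 52488, so a_7 = 52488.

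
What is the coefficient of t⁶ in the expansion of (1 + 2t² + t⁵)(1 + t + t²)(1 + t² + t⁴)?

6

(1 + 2t² + t⁵) has coefficients 1,0,2,0,0,1 for degrees 0…5.
(1 + t + t²) has coefficients 1,1,1,0,0,0,0 for degrees 0…6.
Finally multiplying by (1 + t² + t⁴), the product of all factors after the first has coefficients 1,1,2,1,2,1,1 for degrees 0…6.
[t⁶] = 1·1 + 2·2 + 1·1 = 6.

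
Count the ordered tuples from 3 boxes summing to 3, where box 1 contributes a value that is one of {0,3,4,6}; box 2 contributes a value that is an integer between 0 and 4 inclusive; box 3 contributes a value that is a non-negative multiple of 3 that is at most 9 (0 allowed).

The generating function for the choices is (1 + x^3 + x^4 + x^6)·(1 + x + x^2 + x^3 + x^4)·(1 + x^3 + x^6 + x^9); the count is [x^3].
(1 + x^3 + x^4 + x^6) has coefficients 1,0,0,1 for degrees 0…3.
(1 + x + x^2 + x^3 + x^4) has coefficients 1,1,1,1 for degrees 0…3.
Finally multiplying by (1 + x^3 + x^6 + x^9), the product of all factors after the first has coefficients 1,1,1,2 for degrees 0…3.
[x^3] = 1·2 + 1·1 = 3.

3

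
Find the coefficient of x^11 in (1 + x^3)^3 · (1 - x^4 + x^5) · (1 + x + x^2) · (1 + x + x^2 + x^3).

(1 + x^3)^3 has coefficients 1,0,0,3,0,0,3,0,0,1 for degrees 0…9.
(1 - x^4 + x^5) has coefficients 1,0,0,0,-1,1,0,0,0,0,0,0 for degrees 0…11.
Multiplying by (1 + x + x^2) gives running coefficients 1,1,1,0,-1,0,0,1,0,0,0,0 for degrees 0…11.
Finally multiplying by (1 + x + x^2 + x^3), the product of all factors after the first has coefficients 1,2,3,3,1,0,-1,0,1,1,1,0 for degrees 0…11.
[x^11] = 1·0 + 3·1 + 3·0 + 1·3 = 6.

6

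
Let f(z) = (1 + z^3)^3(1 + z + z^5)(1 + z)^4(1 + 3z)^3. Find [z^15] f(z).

1429

(1 + z^3)^3 has coefficients 1,0,0,3,0,0,3,0,0,1 for degrees 0…9.
(1 + z + z^5) has coefficients 1,1,0,0,0,1,0,0,0,0,0,0,0,0,0,0 for degrees 0…15.
Multiplying by (1 + z)^4 gives running coefficients 1,5,10,10,5,2,4,6,4,1,0,0,0,0,0,0 for degrees 0…15.
Finally multiplying by (1 + 3z)^3, the product of all factors after the first has coefficients 1,14,82,262,500,587,427,231,220,307,279,135,27,0,0,0 for degrees 0…15.
[z^15] = 1·0 + 3·27 + 3·307 + 1·427 = 1429.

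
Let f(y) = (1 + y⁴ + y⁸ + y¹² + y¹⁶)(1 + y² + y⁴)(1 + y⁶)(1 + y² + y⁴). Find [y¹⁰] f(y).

8

(1 + y⁴ + y⁸ + y¹² + y¹⁶) has coefficients 1,0,0,0,1,0,0,0,1,0,0 for degrees 0…10.
(1 + y² + y⁴) has coefficients 1,0,1,0,1,0,0,0,0,0,0 for degrees 0…10.
Multiplying by (1 + y⁶) gives running coefficients 1,0,1,0,1,0,1,0,1,0,1 for degrees 0…10.
Finally multiplying by (1 + y² + y⁴), the product of all factors after the first has coefficients 1,0,2,0,3,0,3,0,3,0,3 for degrees 0…10.
[y¹⁰] = 1·3 + 1·3 + 1·2 = 8.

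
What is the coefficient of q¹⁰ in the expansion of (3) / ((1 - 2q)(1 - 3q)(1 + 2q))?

316407

The denominator gives the recurrence a_n = 3a_(n−1) + 4a_(n−2) − 12a_(n−3) for n ≥ 3; the numerator fixes a_0 = 3, a_1 = 9, a_2 = 39.
Iterating: 3, 9, 39, 117, 399, 1197, 3783, 11349, 34815, 104445, 316407, so a_10 = 316407.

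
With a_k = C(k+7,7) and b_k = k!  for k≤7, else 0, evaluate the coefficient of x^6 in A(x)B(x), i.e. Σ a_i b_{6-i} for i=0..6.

The convolution is the t^6 coefficient of A(t)B(t).
Σ = 1·720 + 8·120 + 36·24 + 120·6 + 330·2 + 792·1 + 1716·1 = 6432.

6432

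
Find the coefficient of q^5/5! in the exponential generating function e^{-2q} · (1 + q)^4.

The EGF product rule gives c_5 = Σ_{k_1+k_2=5} C(5; k_1,k_2) · ∏ g_i(k_i), where e^{-2q} gives (-2)^k; (1+q)^4 gives the falling factorial (4)_k.
g_1(k) for k = 0…5: 1, -2, 4, -8, 16, -32.
g_2(k) for k = 0…5: 1, 4, 12, 24, 24, 0.
c_5 = Σ_k C(5,k)·g_1(k)·g_2(5−k) = 5·(-2)·24 + 10·4·24 + 10·(-8)·12 + 5·16·4 + 1·(-32)·1 = −240 + 960 − 960 + 320 − 32 = 48.

48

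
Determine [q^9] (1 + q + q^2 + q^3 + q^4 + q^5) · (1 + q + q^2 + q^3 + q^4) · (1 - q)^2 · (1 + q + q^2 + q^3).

-1

(1 + q + q^2 + q^3 + q^4 + q^5) has coefficients 1,1,1,1,1,1 for degrees 0…5.
(1 + q + q^2 + q^3 + q^4) has coefficients 1,1,1,1,1,0,0,0,0,0 for degrees 0…9.
Multiplying by (1 - q)^2 gives running coefficients 1,-1,0,0,0,-1,1,0,0,0 for degrees 0…9.
Finally multiplying by (1 + q + q^2 + q^3), the product of all factors after the first has coefficients 1,0,0,0,-1,-1,0,0,0,1 for degrees 0…9.
[q^9] = 1·1 + 1·0 + 1·0 + 1·0 + 1·(-1) + 1·(-1) = -1.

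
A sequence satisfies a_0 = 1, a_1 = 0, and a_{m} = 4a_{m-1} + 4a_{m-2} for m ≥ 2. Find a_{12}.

23515136

The ordinary generating function has denominator 1 - 4q - 4q^2.
Iterating the recurrence: a_0,…,a_{12} = 1, 0, 4, 16, 80, 384, 1856, 8960, 43264, 208896, 1008640, 4870144, 23515136.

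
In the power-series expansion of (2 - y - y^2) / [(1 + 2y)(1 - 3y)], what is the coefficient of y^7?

The denominator gives the recurrence a_n = a_(n−1) + 6a_(n−2) for n ≥ 3; the numerator fixes a_0 = 2, a_1 = 1, a_2 = 12.
Iterating: 2, 1, 12, 18, 90, 198, 738, 1926, so a_7 = 1926.

1926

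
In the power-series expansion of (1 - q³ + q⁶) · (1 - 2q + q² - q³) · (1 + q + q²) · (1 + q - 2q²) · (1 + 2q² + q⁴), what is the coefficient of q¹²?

-15

(1 - q³ + q⁶) has coefficients 1,0,0,-1,0,0,1 for degrees 0…6.
(1 - 2q + q² - q³) has coefficients 1,-2,1,-1,0,0,0,0,0,0,0,0,0 for degrees 0…12.
Multiplying by (1 + q + q²) gives running coefficients 1,-1,0,-2,0,-1,0,0,0,0,0,0,0 for degrees 0…12.
Multiplying by (1 + q - 2q²) gives running coefficients 1,0,-3,0,-2,3,-1,2,0,0,0,0,0 for degrees 0…12.
Finally multiplying by (1 + 2q² + q⁴), the product of all factors after the first has coefficients 1,0,-1,0,-7,3,-8,8,-4,7,-1,2,0 for degrees 0…12.
[q¹²] = 1·0 − 1·7 + 1·(-8) = -15.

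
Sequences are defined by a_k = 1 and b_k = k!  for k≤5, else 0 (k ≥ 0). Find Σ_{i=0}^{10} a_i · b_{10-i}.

154

The convolution is the t^10 coefficient of A(t)B(t).
Σ = 1·0 + 1·0 + 1·0 + 1·0 + 1·0 + 1·120 + 1·24 + 1·6 + 1·2 + 1·1 + 1·1 = 154.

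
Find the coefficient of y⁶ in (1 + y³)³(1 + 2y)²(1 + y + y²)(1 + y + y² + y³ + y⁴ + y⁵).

98

(1 + y³)³ has coefficients 1,0,0,3,0,0,3 for degrees 0…6.
(1 + 2y)² has coefficients 1,4,4,0,0,0,0 for degrees 0…6.
Multiplying by (1 + y + y²) gives running coefficients 1,5,9,8,4,0,0 for degrees 0…6.
Finally multiplying by (1 + y + y² + y³ + y⁴ + y⁵), the product of all factors after the first has coefficients 1,6,15,23,27,27,26 for degrees 0…6.
[y⁶] = 1·26 + 3·23 + 3·1 = 98.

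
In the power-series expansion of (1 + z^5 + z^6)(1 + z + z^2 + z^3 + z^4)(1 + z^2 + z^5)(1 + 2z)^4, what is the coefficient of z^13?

330

(1 + z^5 + z^6) has coefficients 1,0,0,0,0,1,1 for degrees 0…6.
(1 + z + z^2 + z^3 + z^4) has coefficients 1,1,1,1,1,0,0,0,0,0,0,0,0,0 for degrees 0…13.
Multiplying by (1 + z^2 + z^5) gives running coefficients 1,1,2,2,2,2,2,1,1,1,0,0,0,0 for degrees 0…13.
Finally multiplying by (1 + 2z)^4, the product of all factors after the first has coefficients 1,9,34,74,114,146,162,161,153,129,96,72,48,16 for degrees 0…13.
[z^13] = 1·16 + 1·153 + 1·161 = 330.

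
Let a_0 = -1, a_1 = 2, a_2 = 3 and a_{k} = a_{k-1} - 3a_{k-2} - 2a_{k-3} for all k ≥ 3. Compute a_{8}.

59

The ordinary generating function has denominator 1 - x + 3x^2 + 2x^3.
Iterating the recurrence: a_0,…,a_{8} = -1, 2, 3, -1, -14, -17, 27, 106, 59.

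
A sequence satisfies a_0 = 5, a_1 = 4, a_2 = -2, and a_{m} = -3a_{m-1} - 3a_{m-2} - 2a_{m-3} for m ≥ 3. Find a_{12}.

The ordinary generating function has denominator 1 + 3q + 3q^2 + 2q^3.
Iterating the recurrence: a_0,…,a_{12} = 5, 4, -2, -16, 46, -86, 152, -290, 586, -1192, 2398, -4790, 9560.

9560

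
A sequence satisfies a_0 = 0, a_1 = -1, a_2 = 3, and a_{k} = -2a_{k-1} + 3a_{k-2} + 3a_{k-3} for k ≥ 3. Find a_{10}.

The ordinary generating function has denominator 1 + 2z - 3z^2 - 3z^3.
Iterating the recurrence: a_0,…,a_{10} = 0, -1, 3, -9, 24, -66, 177, -480, 1293, -3495, 9429.

9429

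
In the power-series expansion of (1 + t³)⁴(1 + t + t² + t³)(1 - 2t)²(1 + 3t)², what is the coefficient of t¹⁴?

44

(1 + t³)⁴ has coefficients 1,0,0,4,0,0,6,0,0,4,0,0,1 for degrees 0…12.
(1 + t + t² + t³) has coefficients 1,1,1,1,0,0,0,0,0,0,0,0,0,0,0 for degrees 0…14.
Multiplying by (1 - 2t)² gives running coefficients 1,-3,1,1,0,4,0,0,0,0,0,0,0,0,0 for degrees 0…14.
Finally multiplying by (1 + 3t)², the product of all factors after the first has coefficients 1,3,-8,-20,15,13,24,36,0,0,0,0,0,0,0 for degrees 0…14.
[t¹⁴] = 1·0 + 4·0 + 6·0 + 4·13 + 1·(-8) = 44.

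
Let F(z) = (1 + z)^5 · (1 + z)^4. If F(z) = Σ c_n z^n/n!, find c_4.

The EGF product rule gives c_4 = Σ_{k_1+k_2=4} C(4; k_1,k_2) · ∏ g_i(k_i), where (1+z)^5 gives the falling factorial (5)_k; (1+z)^4 gives the falling factorial (4)_k.
g_1(k) for k = 0…4: 1, 5, 20, 60, 120.
g_2(k) for k = 0…4: 1, 4, 12, 24, 24.
c_4 = Σ_k C(4,k)·g_1(k)·g_2(4−k) = 1·1·24 + 4·5·24 + 6·20·12 + 4·60·4 + 1·120·1 = 24 + 480 + 1440 + 960 + 120 = 3024.

3024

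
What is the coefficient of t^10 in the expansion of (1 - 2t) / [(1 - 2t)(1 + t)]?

1

The denominator gives the recurrence a_n = a_(n−1) + 2a_(n−2) for n ≥ 2; the numerator fixes a_0 = 1, a_1 = -1.
Iterating: 1, -1, 1, -1, 1, -1, 1, -1, 1, -1, 1, so a_10 = 1.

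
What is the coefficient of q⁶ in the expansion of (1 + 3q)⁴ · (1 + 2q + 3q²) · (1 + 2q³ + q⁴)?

(1 + 3q)⁴ has coefficients 1,12,54,108,81 for degrees 0…4.
(1 + 2q + 3q²) has coefficients 1,2,3,0,0,0,0 for degrees 0…6.
Finally multiplying by (1 + 2q³ + q⁴), the product of all factors after the first has coefficients 1,2,3,2,5,8,3 for degrees 0…6.
[q⁶] = 1·3 + 12·8 + 54·5 + 108·2 + 81·3 = 828.

828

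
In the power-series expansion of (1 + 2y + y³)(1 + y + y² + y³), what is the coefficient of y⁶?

1

(1 + 2y + y³) has coefficients 1,2,0,1 for degrees 0…3.
(1 + y + y² + y³) has coefficients 1,1,1,1,0,0,0 for degrees 0…6.
[y⁶] = 1·0 + 2·0 + 1·1 = 1.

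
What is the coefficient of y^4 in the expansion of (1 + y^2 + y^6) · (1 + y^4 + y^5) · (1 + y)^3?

4

(1 + y^2 + y^6) has coefficients 1,0,1,0,0 for degrees 0…4.
(1 + y^4 + y^5) has coefficients 1,0,0,0,1 for degrees 0…4.
Finally multiplying by (1 + y)^3, the product of all factors after the first has coefficients 1,3,3,1,1 for degrees 0…4.
[y^4] = 1·1 + 1·3 = 4.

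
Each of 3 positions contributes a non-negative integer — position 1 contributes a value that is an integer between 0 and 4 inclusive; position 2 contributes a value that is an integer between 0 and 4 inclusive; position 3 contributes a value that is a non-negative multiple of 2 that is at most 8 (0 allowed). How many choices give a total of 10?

12

The generating function for the choices is (1 + y + y² + y³ + y⁴)·(1 + y + y² + y³ + y⁴)·(1 + y² + y⁴ + y⁶ + y⁸); the count is [y¹⁰].
(1 + y + y² + y³ + y⁴) has coefficients 1,1,1,1,1 for degrees 0…4.
(1 + y + y² + y³ + y⁴) has coefficients 1,1,1,1,1,0,0,0,0,0,0 for degrees 0…10.
Finally multiplying by (1 + y² + y⁴ + y⁶ + y⁸), the product of all factors after the first has coefficients 1,1,2,2,3,2,3,2,3,2,2 for degrees 0…10.
[y¹⁰] = 1·2 + 1·2 + 1·3 + 1·2 + 1·3 = 12.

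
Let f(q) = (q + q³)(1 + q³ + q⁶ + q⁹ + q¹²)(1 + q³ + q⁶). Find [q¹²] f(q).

3

(q + q³) has coefficients 0,1,0,1 for degrees 0…3.
(1 + q³ + q⁶ + q⁹ + q¹²) has coefficients 1,0,0,1,0,0,1,0,0,1,0,0,1 for degrees 0…12.
Finally multiplying by (1 + q³ + q⁶), the product of all factors after the first has coefficients 1,0,0,2,0,0,3,0,0,3,0,0,3 for degrees 0…12.
[q¹²] = 1·0 + 1·3 = 3.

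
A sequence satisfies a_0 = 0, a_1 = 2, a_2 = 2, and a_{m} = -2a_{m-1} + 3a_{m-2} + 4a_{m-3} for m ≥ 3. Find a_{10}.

1730

The ordinary generating function has denominator 1 + 2x - 3x^2 - 4x^3.
Iterating the recurrence: a_0,…,a_{10} = 0, 2, 2, 2, 10, -6, 50, -78, 282, -598, 1730.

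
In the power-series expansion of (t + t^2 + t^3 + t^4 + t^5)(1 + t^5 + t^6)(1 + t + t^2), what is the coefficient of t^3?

3

(t + t^2 + t^3 + t^4 + t^5) has coefficients 0,1,1,1 for degrees 0…3.
(1 + t^5 + t^6) has coefficients 1,0,0,0 for degrees 0…3.
Finally multiplying by (1 + t + t^2), the product of all factors after the first has coefficients 1,1,1,0 for degrees 0…3.
[t^3] = 1·1 + 1·1 + 1·1 = 3.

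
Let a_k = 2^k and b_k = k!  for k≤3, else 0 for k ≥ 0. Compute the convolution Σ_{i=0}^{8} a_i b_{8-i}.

This is [x^8] in the product of the two ordinary generating functions.
Σ = 1·0 + 2·0 + 4·0 + 8·0 + 16·0 + 32·6 + 64·2 + 128·1 + 256·1 = 704.

704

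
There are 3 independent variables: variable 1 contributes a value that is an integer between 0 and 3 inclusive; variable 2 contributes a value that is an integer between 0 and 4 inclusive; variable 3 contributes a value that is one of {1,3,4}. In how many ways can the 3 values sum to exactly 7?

10

The generating function for the choices is (1 + y + y^2 + y^3)·(1 + y + y^2 + y^3 + y^4)·(y + y^3 + y^4); the count is [y^7].
(1 + y + y^2 + y^3) has coefficients 1,1,1,1 for degrees 0…3.
(1 + y + y^2 + y^3 + y^4) has coefficients 1,1,1,1,1,0,0,0 for degrees 0…7.
Finally multiplying by (y + y^3 + y^4), the product of all factors after the first has coefficients 0,1,1,2,3,3,2,2 for degrees 0…7.
[y^7] = 1·2 + 1·2 + 1·3 + 1·3 = 10.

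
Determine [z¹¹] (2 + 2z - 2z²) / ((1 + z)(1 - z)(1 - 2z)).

The denominator gives the recurrence a_n = 2a_(n−1) + a_(n−2) − 2a_(n−3) for n ≥ 3; the numerator fixes a_0 = 2, a_1 = 6, a_2 = 12.
Iterating: 2, 6, 12, 26, 52, 106, 212, 426, 852, 1706, 3412, 6826, so a_11 = 6826.

6826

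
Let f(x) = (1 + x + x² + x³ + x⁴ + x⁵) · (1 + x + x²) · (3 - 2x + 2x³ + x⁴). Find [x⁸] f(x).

7

(1 + x + x² + x³ + x⁴ + x⁵) has coefficients 1,1,1,1,1,1 for degrees 0…5.
(1 + x + x²) has coefficients 1,1,1,0,0,0,0,0,0 for degrees 0…8.
Finally multiplying by (3 - 2x + 2x³ + x⁴), the product of all factors after the first has coefficients 3,1,1,0,3,3,1,0,0 for degrees 0…8.
[x⁸] = 1·0 + 1·0 + 1·1 + 1·3 + 1·3 + 1·0 = 7.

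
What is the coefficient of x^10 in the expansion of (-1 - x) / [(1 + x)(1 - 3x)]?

-59049

Partial fractions give a closed form: a_n = (-1)·3^n.
At n = 10: a_10 = -59049.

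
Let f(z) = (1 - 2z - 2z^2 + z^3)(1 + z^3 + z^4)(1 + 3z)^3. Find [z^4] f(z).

-91

(1 - 2z - 2z^2 + z^3) has coefficients 1,-2,-2,1 for degrees 0…3.
(1 + z^3 + z^4) has coefficients 1,0,0,1,1 for degrees 0…4.
Finally multiplying by (1 + 3z)^3, the product of all factors after the first has coefficients 1,9,27,28,10 for degrees 0…4.
[z^4] = 1·10 − 2·28 − 2·27 + 1·9 = -91.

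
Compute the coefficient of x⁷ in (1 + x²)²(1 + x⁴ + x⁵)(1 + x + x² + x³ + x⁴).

(1 + x²)² has coefficients 1,0,2,0,1 for degrees 0…4.
(1 + x⁴ + x⁵) has coefficients 1,0,0,0,1,1,0,0 for degrees 0…7.
Finally multiplying by (1 + x + x² + x³ + x⁴), the product of all factors after the first has coefficients 1,1,1,1,2,2,2,2 for degrees 0…7.
[x⁷] = 1·2 + 2·2 + 1·1 = 7.

7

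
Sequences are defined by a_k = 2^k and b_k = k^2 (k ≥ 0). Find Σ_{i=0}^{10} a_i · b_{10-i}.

5998

The convolution is the x^10 coefficient of A(x)B(x).
Σ = 1·100 + 2·81 + 4·64 + 8·49 + 16·36 + 32·25 + 64·16 + 128·9 + 256·4 + 512·1 + 1024·0 = 5998.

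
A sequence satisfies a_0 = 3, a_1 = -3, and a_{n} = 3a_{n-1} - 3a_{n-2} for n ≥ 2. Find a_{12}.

2187

The ordinary generating function has denominator 1 - 3t + 3t^2.
Iterating the recurrence: a_0,…,a_{12} = 3, -3, -18, -45, -81, -108, -81, 81, 486, 1215, 2187, 2916, 2187.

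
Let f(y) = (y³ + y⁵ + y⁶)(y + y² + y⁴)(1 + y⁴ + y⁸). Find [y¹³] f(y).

(y³ + y⁵ + y⁶) has coefficients 0,0,0,1,0,1,1 for degrees 0…6.
(y + y² + y⁴) has coefficients 0,1,1,0,1,0,0,0,0,0,0,0,0,0 for degrees 0…13.
Finally multiplying by (1 + y⁴ + y⁸), the product of all factors after the first has coefficients 0,1,1,0,1,1,1,0,1,1,1,0,1,0 for degrees 0…13.
[y¹³] = 1·1 + 1·1 + 1·0 = 2.

2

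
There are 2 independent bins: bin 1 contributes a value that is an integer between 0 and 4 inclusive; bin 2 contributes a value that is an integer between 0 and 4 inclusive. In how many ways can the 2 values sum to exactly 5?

4

The generating function for the choices is (1 + y + y² + y³ + y⁴)·(1 + y + y² + y³ + y⁴); the count is [y⁵].
(1 + y + y² + y³ + y⁴) has coefficients 1,1,1,1,1 for degrees 0…4.
(1 + y + y² + y³ + y⁴) has coefficients 1,1,1,1,1,0 for degrees 0…5.
[y⁵] = 1·0 + 1·1 + 1·1 + 1·1 + 1·1 = 4.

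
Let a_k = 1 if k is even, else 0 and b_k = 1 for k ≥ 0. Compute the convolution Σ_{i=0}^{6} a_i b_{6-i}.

The convolution is the x^6 coefficient of A(x)B(x).
Σ = 1·1 + 0·1 + 1·1 + 0·1 + 1·1 + 0·1 + 1·1 = 4.

4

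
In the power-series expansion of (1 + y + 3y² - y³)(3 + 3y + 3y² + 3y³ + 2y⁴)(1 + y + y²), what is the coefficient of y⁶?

22

(1 + y + 3y² - y³) has coefficients 1,1,3,-1 for degrees 0…3.
(3 + 3y + 3y² + 3y³ + 2y⁴) has coefficients 3,3,3,3,2,0,0 for degrees 0…6.
Finally multiplying by (1 + y + y²), the product of all factors after the first has coefficients 3,6,9,9,8,5,2 for degrees 0…6.
[y⁶] = 1·2 + 1·5 + 3·8 − 1·9 = 22.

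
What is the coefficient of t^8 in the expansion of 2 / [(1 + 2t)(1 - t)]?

The denominator gives the recurrence a_n = −a_(n−1) + 2a_(n−2) for n ≥ 2; the numerator fixes a_0 = 2, a_1 = -2.
Iterating: 2, -2, 6, -10, 22, -42, 86, -170, 342, so a_8 = 342.

342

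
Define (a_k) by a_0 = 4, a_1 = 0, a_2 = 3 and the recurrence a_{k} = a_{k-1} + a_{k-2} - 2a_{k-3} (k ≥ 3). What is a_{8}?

7

The ordinary generating function has denominator 1 - x - x^2 + 2x^3.
Iterating the recurrence: a_0,…,a_{8} = 4, 0, 3, -5, -2, -13, -5, -14, 7.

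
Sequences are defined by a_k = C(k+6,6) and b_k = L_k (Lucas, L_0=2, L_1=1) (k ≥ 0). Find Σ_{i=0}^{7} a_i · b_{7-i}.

7633

The convolution is the x^7 coefficient of A(x)B(x).
Σ = 1·29 + 7·18 + 28·11 + 84·7 + 210·4 + 462·3 + 924·1 + 1716·2 = 7633.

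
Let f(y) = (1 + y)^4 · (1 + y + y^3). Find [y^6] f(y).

4

(1 + y)^4 has coefficients 1,4,6,4,1 for degrees 0…4.
(1 + y + y^3) has coefficients 1,1,0,1,0,0,0 for degrees 0…6.
[y^6] = 1·0 + 4·0 + 6·0 + 4·1 + 1·0 = 4.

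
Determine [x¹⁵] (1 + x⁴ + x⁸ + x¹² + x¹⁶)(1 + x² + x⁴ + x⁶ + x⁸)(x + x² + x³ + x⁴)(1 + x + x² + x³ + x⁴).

(1 + x⁴ + x⁸ + x¹² + x¹⁶) has coefficients 1,0,0,0,1,0,0,0,1,0,0,0,1,0,0,0 for degrees 0…15.
(1 + x² + x⁴ + x⁶ + x⁸) has coefficients 1,0,1,0,1,0,1,0,1,0,0,0,0,0,0,0 for degrees 0…15.
Multiplying by (x + x² + x³ + x⁴) gives running coefficients 0,1,1,2,2,2,2,2,2,2,2,1,1,0,0,0 for degrees 0…15.
Finally multiplying by (1 + x + x² + x³ + x⁴), the product of all factors after the first has coefficients 0,1,2,4,6,8,9,10,10,10,10,9,8,6,4,2 for degrees 0…15.
[x¹⁵] = 1·2 + 1·9 + 1·10 + 1·4 = 25.

25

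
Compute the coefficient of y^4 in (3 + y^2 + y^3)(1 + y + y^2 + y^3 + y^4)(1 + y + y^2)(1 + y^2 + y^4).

27

(3 + y^2 + y^3) has coefficients 3,0,1,1 for degrees 0…3.
(1 + y + y^2 + y^3 + y^4) has coefficients 1,1,1,1,1 for degrees 0…4.
Multiplying by (1 + y + y^2) gives running coefficients 1,2,3,3,3 for degrees 0…4.
Finally multiplying by (1 + y^2 + y^4), the product of all factors after the first has coefficients 1,2,4,5,7 for degrees 0…4.
[y^4] = 3·7 + 1·4 + 1·2 = 27.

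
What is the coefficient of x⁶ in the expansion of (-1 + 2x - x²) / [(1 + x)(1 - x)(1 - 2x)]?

The denominator gives the recurrence a_n = 2a_(n−1) + a_(n−2) − 2a_(n−3) for n ≥ 3; the numerator fixes a_0 = -1, a_1 = 0, a_2 = -2.
Iterating: -1, 0, -2, -2, -6, -10, -22, so a_6 = -22.

-22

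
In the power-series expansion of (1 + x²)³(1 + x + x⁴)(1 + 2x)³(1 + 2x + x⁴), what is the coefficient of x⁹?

311

(1 + x²)³ has coefficients 1,0,3,0,3,0,1 for degrees 0…6.
(1 + x + x⁴) has coefficients 1,1,0,0,1,0,0,0,0,0 for degrees 0…9.
Multiplying by (1 + 2x)³ gives running coefficients 1,7,18,20,9,6,12,8,0,0 for degrees 0…9.
Finally multiplying by (1 + 2x + x⁴), the product of all factors after the first has coefficients 1,9,32,56,50,31,42,52,25,6 for degrees 0…9.
[x⁹] = 1·6 + 3·52 + 3·31 + 1·56 = 311.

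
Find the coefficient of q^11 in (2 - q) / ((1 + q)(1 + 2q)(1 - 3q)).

128765

Partial fractions give a closed form: a_n = (-3/4)·(-1)^n + (2)·(-2)^n + (3/4)·3^n.
At n = 11: a_11 = 128765.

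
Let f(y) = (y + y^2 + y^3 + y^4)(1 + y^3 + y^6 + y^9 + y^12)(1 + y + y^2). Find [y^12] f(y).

(y + y^2 + y^3 + y^4) has coefficients 0,1,1,1,1 for degrees 0…4.
(1 + y^3 + y^6 + y^9 + y^12) has coefficients 1,0,0,1,0,0,1,0,0,1,0,0,1 for degrees 0…12.
Finally multiplying by (1 + y + y^2), the product of all factors after the first has coefficients 1,1,1,1,1,1,1,1,1,1,1,1,1 for degrees 0…12.
[y^12] = 1·1 + 1·1 + 1·1 + 1·1 = 4.

4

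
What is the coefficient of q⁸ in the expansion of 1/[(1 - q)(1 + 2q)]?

Partial fractions give a closed form: a_n = (1/3)·1^n + (2/3)·(-2)^n.
At n = 8: a_8 = 171.

171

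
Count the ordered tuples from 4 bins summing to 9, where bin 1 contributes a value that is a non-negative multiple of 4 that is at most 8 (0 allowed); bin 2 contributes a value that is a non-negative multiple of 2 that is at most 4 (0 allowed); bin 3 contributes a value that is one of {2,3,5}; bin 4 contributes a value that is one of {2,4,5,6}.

The generating function for the choices is (1 + t^4 + t^8)·(1 + t^2 + t^4)·(t^2 + t^3 + t^5)·(t^2 + t^4 + t^5 + t^6); the count is [t^9].
(1 + t^4 + t^8) has coefficients 1,0,0,0,1,0,0,0,1 for degrees 0…8.
(1 + t^2 + t^4) has coefficients 1,0,1,0,1,0,0,0,0,0 for degrees 0…9.
Multiplying by (t^2 + t^3 + t^5) gives running coefficients 0,0,1,1,1,2,1,2,0,1 for degrees 0…9.
Finally multiplying by (t^2 + t^4 + t^5 + t^6), the product of all factors after the first has coefficients 0,0,0,0,1,1,2,4,4,6 for degrees 0…9.
[t^9] = 1·6 + 1·1 + 1·0 = 7.

7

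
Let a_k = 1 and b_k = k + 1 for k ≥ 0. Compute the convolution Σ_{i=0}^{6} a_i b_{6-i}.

28

This is [x^6] in the product of the two ordinary generating functions.
Σ = 1·7 + 1·6 + 1·5 + 1·4 + 1·3 + 1·2 + 1·1 = 28.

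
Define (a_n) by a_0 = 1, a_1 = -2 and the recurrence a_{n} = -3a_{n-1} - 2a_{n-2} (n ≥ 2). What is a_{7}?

The ordinary generating function has denominator 1 + 3z + 2z^2.
Iterating the recurrence: a_0,…,a_{7} = 1, -2, 4, -8, 16, -32, 64, -128.

-128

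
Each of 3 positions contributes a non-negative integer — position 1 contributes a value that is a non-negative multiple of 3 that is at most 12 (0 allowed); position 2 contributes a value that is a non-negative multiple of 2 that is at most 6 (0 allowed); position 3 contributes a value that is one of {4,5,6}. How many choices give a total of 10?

4

The generating function for the choices is (1 + y^3 + y^6 + y^9 + y^12)·(1 + y^2 + y^4 + y^6)·(y^4 + y^5 + y^6); the count is [y^10].
(1 + y^3 + y^6 + y^9 + y^12) has coefficients 1,0,0,1,0,0,1,0,0,1,0 for degrees 0…10.
(1 + y^2 + y^4 + y^6) has coefficients 1,0,1,0,1,0,1,0,0,0,0 for degrees 0…10.
Finally multiplying by (y^4 + y^5 + y^6), the product of all factors after the first has coefficients 0,0,0,0,1,1,2,1,2,1,2 for degrees 0…10.
[y^10] = 1·2 + 1·1 + 1·1 + 1·0 = 4.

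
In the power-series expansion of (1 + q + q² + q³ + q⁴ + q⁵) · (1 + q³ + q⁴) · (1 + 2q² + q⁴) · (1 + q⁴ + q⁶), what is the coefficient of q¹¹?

22

(1 + q + q² + q³ + q⁴ + q⁵) has coefficients 1,1,1,1,1,1 for degrees 0…5.
(1 + q³ + q⁴) has coefficients 1,0,0,1,1,0,0,0,0,0,0,0 for degrees 0…11.
Multiplying by (1 + 2q² + q⁴) gives running coefficients 1,0,2,1,2,2,2,1,1,0,0,0 for degrees 0…11.
Finally multiplying by (1 + q⁴ + q⁶), the product of all factors after the first has coefficients 1,0,2,1,3,2,5,2,5,3,4,3 for degrees 0…11.
[q¹¹] = 1·3 + 1·4 + 1·3 + 1·5 + 1·2 + 1·5 = 22.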